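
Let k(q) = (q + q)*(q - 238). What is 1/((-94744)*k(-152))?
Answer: -1/11232848640 ≈ -8.9025e-11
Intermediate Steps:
k(q) = 2*q*(-238 + q) (k(q) = (2*q)*(-238 + q) = 2*q*(-238 + q))
1/((-94744)*k(-152)) = 1/((-94744)*((2*(-152)*(-238 - 152)))) = -1/(94744*(2*(-152)*(-390))) = -1/94744/118560 = -1/94744*1/118560 = -1/11232848640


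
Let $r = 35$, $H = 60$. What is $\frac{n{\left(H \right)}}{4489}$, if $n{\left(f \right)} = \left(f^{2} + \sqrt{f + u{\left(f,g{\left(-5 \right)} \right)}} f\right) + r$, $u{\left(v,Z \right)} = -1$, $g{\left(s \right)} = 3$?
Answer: $\frac{3635}{4489} + \frac{60 \sqrt{59}}{4489} \approx 0.91242$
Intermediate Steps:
$n{\left(f \right)} = 35 + f^{2} + f \sqrt{-1 + f}$ ($n{\left(f \right)} = \left(f^{2} + \sqrt{f - 1} f\right) + 35 = \left(f^{2} + \sqrt{-1 + f} f\right) + 35 = \left(f^{2} + f \sqrt{-1 + f}\right) + 35 = 35 + f^{2} + f \sqrt{-1 + f}$)
$\frac{n{\left(H \right)}}{4489} = \frac{35 + 60^{2} + 60 \sqrt{-1 + 60}}{4489} = \left(35 + 3600 + 60 \sqrt{59}\right) \frac{1}{4489} = \left(3635 + 60 \sqrt{59}\right) \frac{1}{4489} = \frac{3635}{4489} + \frac{60 \sqrt{59}}{4489}$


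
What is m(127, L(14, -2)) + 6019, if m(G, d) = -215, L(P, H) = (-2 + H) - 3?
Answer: 5804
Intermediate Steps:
L(P, H) = -5 + H
m(127, L(14, -2)) + 6019 = -215 + 6019 = 5804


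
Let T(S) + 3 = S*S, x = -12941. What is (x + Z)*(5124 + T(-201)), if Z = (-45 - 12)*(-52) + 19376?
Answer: 427861278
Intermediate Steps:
T(S) = -3 + S² (T(S) = -3 + S*S = -3 + S²)
Z = 22340 (Z = -57*(-52) + 19376 = 2964 + 19376 = 22340)
(x + Z)*(5124 + T(-201)) = (-12941 + 22340)*(5124 + (-3 + (-201)²)) = 9399*(5124 + (-3 + 40401)) = 9399*(5124 + 40398) = 9399*45522 = 427861278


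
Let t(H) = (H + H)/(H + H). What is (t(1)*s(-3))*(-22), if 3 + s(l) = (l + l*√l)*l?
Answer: -132 - 198*I*√3 ≈ -132.0 - 342.95*I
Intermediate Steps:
t(H) = 1 (t(H) = (2*H)/((2*H)) = (2*H)*(1/(2*H)) = 1)
s(l) = -3 + l*(l + l^(3/2)) (s(l) = -3 + (l + l*√l)*l = -3 + (l + l^(3/2))*l = -3 + l*(l + l^(3/2)))
(t(1)*s(-3))*(-22) = (1*(-3 + (-3)² + (-3)^(5/2)))*(-22) = (1*(-3 + 9 + 9*I*√3))*(-22) = (1*(6 + 9*I*√3))*(-22) = (6 + 9*I*√3)*(-22) = -132 - 198*I*√3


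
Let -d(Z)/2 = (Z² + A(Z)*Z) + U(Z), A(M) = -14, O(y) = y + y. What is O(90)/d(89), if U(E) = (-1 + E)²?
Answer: -90/14419 ≈ -0.0062418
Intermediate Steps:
O(y) = 2*y
d(Z) = -2*Z² - 2*(-1 + Z)² + 28*Z (d(Z) = -2*((Z² - 14*Z) + (-1 + Z)²) = -2*(Z² + (-1 + Z)² - 14*Z) = -2*Z² - 2*(-1 + Z)² + 28*Z)
O(90)/d(89) = (2*90)/(-2 - 4*89² + 32*89) = 180/(-2 - 4*7921 + 2848) = 180/(-2 - 31684 + 2848) = 180/(-28838) = 180*(-1/28838) = -90/14419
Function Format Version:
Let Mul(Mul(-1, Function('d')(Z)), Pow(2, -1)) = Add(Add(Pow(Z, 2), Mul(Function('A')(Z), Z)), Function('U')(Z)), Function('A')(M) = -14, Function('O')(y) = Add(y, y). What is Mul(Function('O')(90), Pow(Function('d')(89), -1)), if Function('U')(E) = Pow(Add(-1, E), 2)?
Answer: Rational(-90, 14419) ≈ -0.0062418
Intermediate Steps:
Function('O')(y) = Mul(2, y)
Function('d')(Z) = Add(Mul(-2, Pow(Z, 2)), Mul(-2, Pow(Add(-1, Z), 2)), Mul(28, Z)) (Function('d')(Z) = Mul(-2, Add(Add(Pow(Z, 2), Mul(-14, Z)), Pow(Add(-1, Z), 2))) = Mul(-2, Add(Pow(Z, 2), Pow(Add(-1, Z), 2), Mul(-14, Z))) = Add(Mul(-2, Pow(Z, 2)), Mul(-2, Pow(Add(-1, Z), 2)), Mul(28, Z)))
Mul(Function('O')(90), Pow(Function('d')(89), -1)) = Mul(Mul(2, 90), Pow(Add(-2, Mul(-4, Pow(89, 2)), Mul(32, 89)), -1)) = Mul(180, Pow(Add(-2, Mul(-4, 7921), 2848), -1)) = Mul(180, Pow(Add(-2, -31684, 2848), -1)) = Mul(180, Pow(-28838, -1)) = Mul(180, Rational(-1, 28838)) = Rational(-90, 14419)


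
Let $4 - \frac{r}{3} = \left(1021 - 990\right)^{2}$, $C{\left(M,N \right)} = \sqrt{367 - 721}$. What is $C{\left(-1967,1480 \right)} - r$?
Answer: $2871 + i \sqrt{354} \approx 2871.0 + 18.815 i$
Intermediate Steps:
$C{\left(M,N \right)} = i \sqrt{354}$ ($C{\left(M,N \right)} = \sqrt{-354} = i \sqrt{354}$)
$r = -2871$ ($r = 12 - 3 \left(1021 - 990\right)^{2} = 12 - 3 \cdot 31^{2} = 12 - 2883 = -2871$)
$C{\left(-1967,1480 \right)} - r = i \sqrt{354} - -2871 = i \sqrt{354} + 2871 = 2871 + i \sqrt{354}$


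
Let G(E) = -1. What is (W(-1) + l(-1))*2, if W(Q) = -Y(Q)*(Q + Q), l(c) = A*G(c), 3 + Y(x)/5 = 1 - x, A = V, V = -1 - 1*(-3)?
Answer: -24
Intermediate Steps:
V = 2 (V = -1 + 3 = 2)
A = 2
Y(x) = -10 - 5*x (Y(x) = -15 + 5*(1 - x) = -15 + (5 - 5*x) = -10 - 5*x)
l(c) = -2 (l(c) = 2*(-1) = -2)
W(Q) = -2*Q*(-10 - 5*Q) (W(Q) = -(-10 - 5*Q)*(Q + Q) = -(-10 - 5*Q)*2*Q = -2*Q*(-10 - 5*Q))
(W(-1) + l(-1))*2 = (10*(-1)*(2 - 1) - 2)*2 = (10*(-1)*1 - 2)*2 = (-10 - 2)*2 = -12*2 = -24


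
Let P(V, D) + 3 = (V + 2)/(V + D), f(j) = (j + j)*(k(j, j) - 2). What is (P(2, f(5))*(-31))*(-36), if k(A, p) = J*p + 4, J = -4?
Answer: -300204/89 ≈ -3373.1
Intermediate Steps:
k(A, p) = 4 - 4*p (k(A, p) = -4*p + 4 = 4 - 4*p)
f(j) = 2*j*(2 - 4*j) (f(j) = (j + j)*((4 - 4*j) - 2) = (2*j)*(2 - 4*j) = 2*j*(2 - 4*j))
P(V, D) = -3 + (2 + V)/(D + V) (P(V, D) = -3 + (V + 2)/(V + D) = -3 + (2 + V)/(D + V))
(P(2, f(5))*(-31))*(-36) = (((2 - 12*5*(1 - 2*5) - 2*2)/(4*5*(1 - 2*5) + 2))*(-31))*(-36) = (((2 - 12*5*(1 - 10) - 4)/(4*5*(1 - 10) + 2))*(-31))*(-36) = (((2 - 12*5*(-9) - 4)/(4*5*(-9) + 2))*(-31))*(-36) = (((2 - 3*(-180) - 4)/(-180 + 2))*(-31))*(-36) = (((2 + 540 - 4)/(-178))*(-31))*(-36) = (-1/178*538*(-31))*(-36) = -269/89*(-31)*(-36) = (8339/89)*(-36) = -300204/89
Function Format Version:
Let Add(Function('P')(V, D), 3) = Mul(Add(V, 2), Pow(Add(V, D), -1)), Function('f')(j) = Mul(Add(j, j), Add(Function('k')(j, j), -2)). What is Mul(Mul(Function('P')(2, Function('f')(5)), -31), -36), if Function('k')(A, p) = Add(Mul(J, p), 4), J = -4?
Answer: Rational(-300204, 89) ≈ -3373.1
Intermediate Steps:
Function('k')(A, p) = Add(4, Mul(-4, p)) (Function('k')(A, p) = Add(Mul(-4, p), 4) = Add(4, Mul(-4, p)))
Function('f')(j) = Mul(2, j, Add(2, Mul(-4, j))) (Function('f')(j) = Mul(Add(j, j), Add(Add(4, Mul(-4, j)), -2)) = Mul(Mul(2, j), Add(2, Mul(-4, j))) = Mul(2, j, Add(2, Mul(-4, j))))
Function('P')(V, D) = Add(-3, Mul(Pow(Add(D, V), -1), Add(2, V))) (Function('P')(V, D) = Add(-3, Mul(Add(V, 2), Pow(Add(V, D), -1))) = Add(-3, Mul(Add(2, V), Pow(Add(D, V), -1))) = Add(-3, Mul(Pow(Add(D, V), -1), Add(2, V))))
Mul(Mul(Function('P')(2, Function('f')(5)), -31), -36) = Mul(Mul(Mul(Pow(Add(Mul(4, 5, Add(1, Mul(-2, 5))), 2), -1), Add(2, Mul(-3, Mul(4, 5, Add(1, Mul(-2, 5)))), Mul(-2, 2))), -31), -36) = Mul(Mul(Mul(Pow(Add(Mul(4, 5, Add(1, -10)), 2), -1), Add(2, Mul(-3, Mul(4, 5, Add(1, -10))), -4)), -31), -36) = Mul(Mul(Mul(Pow(Add(Mul(4, 5, -9), 2), -1), Add(2, Mul(-3, Mul(4, 5, -9)), -4)), -31), -36) = Mul(Mul(Mul(Pow(Add(-180, 2), -1), Add(2, Mul(-3, -180), -4)), -31), -36) = Mul(Mul(Mul(Pow(-178, -1), Add(2, 540, -4)), -31), -36) = Mul(Mul(Mul(Rational(-1, 178), 538), -31), -36) = Mul(Mul(Rational(-269, 89), -31), -36) = Mul(Rational(8339, 89), -36) = Rational(-300204, 89)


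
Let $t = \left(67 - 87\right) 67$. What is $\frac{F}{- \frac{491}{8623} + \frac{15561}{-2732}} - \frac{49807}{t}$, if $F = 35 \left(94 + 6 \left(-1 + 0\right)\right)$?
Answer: $- \frac{270085631477}{542095660} \approx -498.23$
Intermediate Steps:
$F = 3080$ ($F = 35 \left(94 + 6 \left(-1\right)\right) = 35 \left(94 - 6\right) = 35 \cdot 88 = 3080$)
$t = -1340$ ($t = \left(-20\right) 67 = -1340$)
$\frac{F}{- \frac{491}{8623} + \frac{15561}{-2732}} - \frac{49807}{t} = \frac{3080}{- \frac{491}{8623} + \frac{15561}{-2732}} - \frac{49807}{-1340} = \frac{3080}{\left(-491\right) \frac{1}{8623} + 15561 \left(- \frac{1}{2732}\right)} - - \frac{49807}{1340} = \frac{3080}{- \frac{491}{8623} - \frac{15561}{2732}} + \frac{49807}{1340} = \frac{3080}{- \frac{135523915}{23558036}} + \frac{49807}{1340} = 3080 \left(- \frac{23558036}{135523915}\right) + \frac{49807}{1340} = - \frac{14511750176}{27104783} + \frac{49807}{1340} = - \frac{270085631477}{542095660}$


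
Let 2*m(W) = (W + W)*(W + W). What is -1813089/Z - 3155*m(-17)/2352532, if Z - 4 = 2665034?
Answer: -380220272407/261232799009 ≈ -1.4555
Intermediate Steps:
Z = 2665038 (Z = 4 + 2665034 = 2665038)
m(W) = 2*W**2 (m(W) = ((W + W)*(W + W))/2 = ((2*W)*(2*W))/2 = (4*W**2)/2 = 2*W**2)
-1813089/Z - 3155*m(-17)/2352532 = -1813089/2665038 - 6310*(-17)**2/2352532 = -1813089*1/2665038 - 6310*289*(1/2352532) = -604363/888346 - 3155*578*(1/2352532) = -604363/888346 - 1823590*1/2352532 = -604363/888346 - 911795/1176266 = -380220272407/261232799009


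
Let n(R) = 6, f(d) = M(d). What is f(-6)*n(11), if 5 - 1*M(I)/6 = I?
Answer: 396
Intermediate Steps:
M(I) = 30 - 6*I
f(d) = 30 - 6*d
f(-6)*n(11) = (30 - 6*(-6))*6 = (30 + 36)*6 = 66*6 = 396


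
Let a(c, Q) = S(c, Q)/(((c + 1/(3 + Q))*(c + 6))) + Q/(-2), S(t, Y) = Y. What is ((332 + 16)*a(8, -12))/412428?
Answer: 84912/17081393 ≈ 0.0049710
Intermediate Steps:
a(c, Q) = -Q/2 + Q/((6 + c)*(c + 1/(3 + Q))) (a(c, Q) = Q/(((c + 1/(3 + Q))*(c + 6))) + Q/(-2) = Q/(((c + 1/(3 + Q))*(6 + c))) + Q*(-½) = Q/(((6 + c)*(c + 1/(3 + Q)))) - Q/2 = Q*(1/((6 + c)*(c + 1/(3 + Q)))) - Q/2 = Q/((6 + c)*(c + 1/(3 + Q))) - Q/2 = -Q/2 + Q/((6 + c)*(c + 1/(3 + Q))))
((332 + 16)*a(8, -12))/412428 = ((332 + 16)*((½)*(-12)*(-19*8 - 3*8² + 2*(-12) - 1*(-12)*8² - 6*(-12)*8)/(6 + 3*8² + 19*8 - 12*8² + 6*(-12)*8)))/412428 = (348*((½)*(-12)*(-152 - 3*64 - 24 - 1*(-12)*64 + 576)/(6 + 3*64 + 152 - 12*64 - 576)))*(1/412428) = (348*((½)*(-12)*(-152 - 192 - 24 + 768 + 576)/(6 + 192 + 152 - 768 - 576)))*(1/412428) = (348*((½)*(-12)*976/(-994)))*(1/412428) = (348*((½)*(-12)*(-1/994)*976))*(1/412428) = (348*(2928/497))*(1/412428) = (1018944/497)*(1/412428) = 84912/17081393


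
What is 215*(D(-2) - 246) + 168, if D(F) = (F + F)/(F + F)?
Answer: -52507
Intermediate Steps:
D(F) = 1 (D(F) = (2*F)/((2*F)) = (2*F)*(1/(2*F)) = 1)
215*(D(-2) - 246) + 168 = 215*(1 - 246) + 168 = 215*(-245) + 168 = -52675 + 168 = -52507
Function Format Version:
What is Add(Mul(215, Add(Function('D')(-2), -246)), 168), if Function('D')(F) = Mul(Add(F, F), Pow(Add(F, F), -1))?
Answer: -52507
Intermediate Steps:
Function('D')(F) = 1 (Function('D')(F) = Mul(Mul(2, F), Pow(Mul(2, F), -1)) = Mul(Mul(2, F), Mul(Rational(1, 2), Pow(F, -1))) = 1)
Add(Mul(215, Add(Function('D')(-2), -246)), 168) = Add(Mul(215, Add(1, -246)), 168) = Add(Mul(215, -245), 168) = Add(-52675, 168) = -52507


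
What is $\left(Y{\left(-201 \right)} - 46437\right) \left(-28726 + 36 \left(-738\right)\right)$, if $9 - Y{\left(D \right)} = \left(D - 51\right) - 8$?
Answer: $2552813392$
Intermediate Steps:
$Y{\left(D \right)} = 68 - D$ ($Y{\left(D \right)} = 9 - \left(\left(D - 51\right) - 8\right) = 9 - \left(\left(-51 + D\right) - 8\right) = 9 - \left(-59 + D\right) = 68 - D$)
$\left(Y{\left(-201 \right)} - 46437\right) \left(-28726 + 36 \left(-738\right)\right) = \left(\left(68 - -201\right) - 46437\right) \left(-28726 + 36 \left(-738\right)\right) = \left(\left(68 + 201\right) - 46437\right) \left(-28726 - 26568\right) = \left(269 - 46437\right) \left(-55294\right) = \left(-46168\right) \left(-55294\right) = 2552813392$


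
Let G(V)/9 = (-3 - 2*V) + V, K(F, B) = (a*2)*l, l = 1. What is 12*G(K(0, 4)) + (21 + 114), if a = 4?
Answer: -1053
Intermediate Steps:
K(F, B) = 8 (K(F, B) = (4*2)*1 = 8*1 = 8)
G(V) = -27 - 9*V (G(V) = 9*((-3 - 2*V) + V) = 9*(-3 - V) = -27 - 9*V)
12*G(K(0, 4)) + (21 + 114) = 12*(-27 - 9*8) + (21 + 114) = 12*(-27 - 72) + 135 = 12*(-99) + 135 = -1188 + 135 = -1053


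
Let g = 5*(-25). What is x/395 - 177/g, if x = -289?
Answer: 6758/9875 ≈ 0.68435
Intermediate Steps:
g = -125
x/395 - 177/g = -289/395 - 177/(-125) = -289*1/395 - 177*(-1/125) = -289/395 + 177/125 = 6758/9875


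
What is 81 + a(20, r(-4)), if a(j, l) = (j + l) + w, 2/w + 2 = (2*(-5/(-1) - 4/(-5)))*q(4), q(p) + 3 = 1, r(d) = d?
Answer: 6106/63 ≈ 96.921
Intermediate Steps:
q(p) = -2 (q(p) = -3 + 1 = -2)
w = -5/63 (w = 2/(-2 + (2*(-5/(-1) - 4/(-5)))*(-2)) = 2/(-2 + (2*(-5*(-1) - 4*(-1/5)))*(-2)) = 2/(-2 + (2*(5 + 4/5))*(-2)) = 2/(-2 + (2*(29/5))*(-2)) = 2/(-2 + (58/5)*(-2)) = 2/(-2 - 116/5) = 2/(-126/5) = 2*(-5/126) = -5/63 ≈ -0.079365)
a(j, l) = -5/63 + j + l (a(j, l) = (j + l) - 5/63 = -5/63 + j + l)
81 + a(20, r(-4)) = 81 + (-5/63 + 20 - 4) = 81 + 1003/63 = 6106/63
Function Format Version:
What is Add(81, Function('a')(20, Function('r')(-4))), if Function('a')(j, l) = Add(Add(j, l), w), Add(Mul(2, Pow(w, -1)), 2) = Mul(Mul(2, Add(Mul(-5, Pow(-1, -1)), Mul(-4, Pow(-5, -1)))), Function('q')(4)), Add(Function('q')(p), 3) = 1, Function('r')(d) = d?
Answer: Rational(6106, 63) ≈ 96.921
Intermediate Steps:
Function('q')(p) = -2 (Function('q')(p) = Add(-3, 1) = -2)
w = Rational(-5, 63) (w = Mul(2, Pow(Add(-2, Mul(Mul(2, Add(Mul(-5, Pow(-1, -1)), Mul(-4, Pow(-5, -1)))), -2)), -1)) = Mul(2, Pow(Add(-2, Mul(Mul(2, Add(Mul(-5, -1), Mul(-4, Rational(-1, 5)))), -2)), -1)) = Mul(2, Pow(Add(-2, Mul(Mul(2, Add(5, Rational(4, 5))), -2)), -1)) = Mul(2, Pow(Add(-2, Mul(Mul(2, Rational(29, 5)), -2)), -1)) = Mul(2, Pow(Add(-2, Mul(Rational(58, 5), -2)), -1)) = Mul(2, Pow(Add(-2, Rational(-116, 5)), -1)) = Mul(2, Pow(Rational(-126, 5), -1)) = Mul(2, Rational(-5, 126)) = Rational(-5, 63) ≈ -0.079365)
Function('a')(j, l) = Add(Rational(-5, 63), j, l) (Function('a')(j, l) = Add(Add(j, l), Rational(-5, 63)) = Add(Rational(-5, 63), j, l))
Add(81, Function('a')(20, Function('r')(-4))) = Add(81, Add(Rational(-5, 63), 20, -4)) = Add(81, Rational(1003, 63)) = Rational(6106, 63)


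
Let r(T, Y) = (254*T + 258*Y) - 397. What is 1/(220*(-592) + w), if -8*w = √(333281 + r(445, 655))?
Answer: -1041920/135699583937 + 2*√153726/135699583937 ≈ -7.6724e-6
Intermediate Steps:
r(T, Y) = -397 + 254*T + 258*Y
w = -√153726/4 (w = -√(333281 + (-397 + 254*445 + 258*655))/8 = -√(333281 + (-397 + 113030 + 168990))/8 = -√(333281 + 281623)/8 = -√153726/4 ≈ -98.020)
1/(220*(-592) + w) = 1/(220*(-592) - √153726/4) = 1/(-130240 - √153726/4)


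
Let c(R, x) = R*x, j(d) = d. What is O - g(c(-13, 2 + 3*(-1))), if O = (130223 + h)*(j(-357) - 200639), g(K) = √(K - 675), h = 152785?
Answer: -56883475968 - I*√662 ≈ -5.6883e+10 - 25.729*I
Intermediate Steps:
g(K) = √(-675 + K)
O = -56883475968 (O = (130223 + 152785)*(-357 - 200639) = 283008*(-200996) = -56883475968)
O - g(c(-13, 2 + 3*(-1))) = -56883475968 - √(-675 - 13*(2 + 3*(-1))) = -56883475968 - √(-675 - 13*(2 - 3)) = -56883475968 - √(-675 - 13*(-1)) = -56883475968 - √(-675 + 13) = -56883475968 - √(-662) = -56883475968 - I*√662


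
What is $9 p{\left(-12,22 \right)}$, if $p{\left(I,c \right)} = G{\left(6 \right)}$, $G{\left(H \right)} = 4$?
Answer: $36$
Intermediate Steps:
$p{\left(I,c \right)} = 4$
$9 p{\left(-12,22 \right)} = 9 \cdot 4 = 36$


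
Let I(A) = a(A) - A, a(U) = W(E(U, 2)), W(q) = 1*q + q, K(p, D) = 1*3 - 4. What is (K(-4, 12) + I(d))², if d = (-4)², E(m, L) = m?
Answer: 225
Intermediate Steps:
K(p, D) = -1 (K(p, D) = 3 - 4 = -1)
W(q) = 2*q (W(q) = q + q = 2*q)
a(U) = 2*U
d = 16
I(A) = A (I(A) = 2*A - A = A)
(K(-4, 12) + I(d))² = (-1 + 16)² = 15² = 225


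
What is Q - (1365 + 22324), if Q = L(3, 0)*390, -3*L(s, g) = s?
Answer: -24079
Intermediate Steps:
L(s, g) = -s/3
Q = -390 (Q = -⅓*3*390 = -1*390 = -390)
Q - (1365 + 22324) = -390 - (1365 + 22324) = -390 - 1*23689 = -390 - 23689 = -24079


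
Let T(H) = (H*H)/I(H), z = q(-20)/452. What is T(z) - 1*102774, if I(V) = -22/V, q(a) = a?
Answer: -3262430517991/31743734 ≈ -1.0277e+5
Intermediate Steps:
z = -5/113 (z = -20/452 = -20*1/452 = -5/113 ≈ -0.044248)
T(H) = -H**3/22 (T(H) = (H*H)/((-22/H)) = H**2*(-H/22) = -H**3/22)
T(z) - 1*102774 = -(-5/113)**3/22 - 1*102774 = -1/22*(-125/1442897) - 102774 = 125/31743734 - 102774 = -3262430517991/31743734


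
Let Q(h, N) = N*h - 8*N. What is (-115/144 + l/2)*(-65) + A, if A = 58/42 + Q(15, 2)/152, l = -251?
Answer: 157254827/19152 ≈ 8210.9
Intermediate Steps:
Q(h, N) = -8*N + N*h
A = 2351/1596 (A = 58/42 + (2*(-8 + 15))/152 = 58*(1/42) + (2*7)*(1/152) = 29/21 + 14*(1/152) = 29/21 + 7/76 = 2351/1596 ≈ 1.4731)
(-115/144 + l/2)*(-65) + A = (-115/144 - 251/2)*(-65) + 2351/1596 = -18187/144*(-65) + 2351/1596 = 1182155/144 + 2351/1596 = 157254827/19152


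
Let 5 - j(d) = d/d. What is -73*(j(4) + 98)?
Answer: -7446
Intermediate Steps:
j(d) = 4 (j(d) = 5 - d/d = 5 - 1*1 = 5 - 1 = 4)
-73*(j(4) + 98) = -73*(4 + 98) = -73*102 = -7446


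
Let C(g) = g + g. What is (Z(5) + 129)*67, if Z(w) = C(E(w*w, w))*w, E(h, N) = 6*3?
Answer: 20703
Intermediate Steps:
E(h, N) = 18
C(g) = 2*g
Z(w) = 36*w (Z(w) = (2*18)*w = 36*w)
(Z(5) + 129)*67 = (36*5 + 129)*67 = (180 + 129)*67 = 309*67 = 20703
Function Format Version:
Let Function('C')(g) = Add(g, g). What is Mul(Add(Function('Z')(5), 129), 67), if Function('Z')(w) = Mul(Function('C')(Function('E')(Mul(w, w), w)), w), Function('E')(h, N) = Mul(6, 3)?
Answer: 20703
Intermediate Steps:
Function('E')(h, N) = 18
Function('C')(g) = Mul(2, g)
Function('Z')(w) = Mul(36, w) (Function('Z')(w) = Mul(Mul(2, 18), w) = Mul(36, w))
Mul(Add(Function('Z')(5), 129), 67) = Mul(Add(Mul(36, 5), 129), 67) = Mul(Add(180, 129), 67) = Mul(309, 67) = 20703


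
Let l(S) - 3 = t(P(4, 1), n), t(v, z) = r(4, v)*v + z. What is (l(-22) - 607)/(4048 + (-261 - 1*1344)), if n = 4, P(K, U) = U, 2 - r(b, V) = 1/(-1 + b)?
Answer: -1795/7329 ≈ -0.24492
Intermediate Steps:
r(b, V) = 2 - 1/(-1 + b)
t(v, z) = z + 5*v/3 (t(v, z) = ((-3 + 2*4)/(-1 + 4))*v + z = ((-3 + 8)/3)*v + z = ((⅓)*5)*v + z = 5*v/3 + z = z + 5*v/3)
l(S) = 26/3 (l(S) = 3 + (4 + (5/3)*1) = 3 + (4 + 5/3) = 3 + 17/3 = 26/3)
(l(-22) - 607)/(4048 + (-261 - 1*1344)) = (26/3 - 607)/(4048 + (-261 - 1*1344)) = -1795/(3*(4048 + (-261 - 1344))) = -1795/(3*(4048 - 1605)) = -1795/3/2443 = -1795/3*1/2443 = -1795/7329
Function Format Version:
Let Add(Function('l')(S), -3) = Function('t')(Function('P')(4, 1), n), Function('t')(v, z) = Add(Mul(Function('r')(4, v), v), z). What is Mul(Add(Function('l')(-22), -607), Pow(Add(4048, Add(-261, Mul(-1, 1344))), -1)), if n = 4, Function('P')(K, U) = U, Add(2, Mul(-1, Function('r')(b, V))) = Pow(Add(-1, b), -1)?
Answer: Rational(-1795, 7329) ≈ -0.24492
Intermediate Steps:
Function('r')(b, V) = Add(2, Mul(-1, Pow(Add(-1, b), -1)))
Function('t')(v, z) = Add(z, Mul(Rational(5, 3), v)) (Function('t')(v, z) = Add(Mul(Mul(Pow(Add(-1, 4), -1), Add(-3, Mul(2, 4))), v), z) = Add(Mul(Mul(Pow(3, -1), Add(-3, 8)), v), z) = Add(Mul(Mul(Rational(1, 3), 5), v), z) = Add(Mul(Rational(5, 3), v), z) = Add(z, Mul(Rational(5, 3), v)))
Function('l')(S) = Rational(26, 3) (Function('l')(S) = Add(3, Add(4, Mul(Rational(5, 3), 1))) = Add(3, Add(4, Rational(5, 3))) = Add(3, Rational(17, 3)) = Rational(26, 3))
Mul(Add(Function('l')(-22), -607), Pow(Add(4048, Add(-261, Mul(-1, 1344))), -1)) = Mul(Add(Rational(26, 3), -607), Pow(Add(4048, Add(-261, Mul(-1, 1344))), -1)) = Mul(Rational(-1795, 3), Pow(Add(4048, Add(-261, -1344)), -1)) = Mul(Rational(-1795, 3), Pow(Add(4048, -1605), -1)) = Mul(Rational(-1795, 3), Pow(2443, -1)) = Mul(Rational(-1795, 3), Rational(1, 2443)) = Rational(-1795, 7329)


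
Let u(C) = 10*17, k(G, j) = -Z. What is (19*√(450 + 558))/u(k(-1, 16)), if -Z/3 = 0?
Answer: 114*√7/85 ≈ 3.5484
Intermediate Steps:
Z = 0 (Z = -3*0 = 0)
k(G, j) = 0 (k(G, j) = -1*0 = 0)
u(C) = 170
(19*√(450 + 558))/u(k(-1, 16)) = (19*√(450 + 558))/170 = (19*√1008)*(1/170) = (19*(12*√7))*(1/170) = (228*√7)*(1/170) = 114*√7/85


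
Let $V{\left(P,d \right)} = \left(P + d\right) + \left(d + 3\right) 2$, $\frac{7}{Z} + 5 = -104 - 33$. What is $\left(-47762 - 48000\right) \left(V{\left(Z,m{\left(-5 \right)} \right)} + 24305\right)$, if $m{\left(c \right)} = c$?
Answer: $- \frac{165190647025}{71} \approx -2.3266 \cdot 10^{9}$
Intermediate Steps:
$Z = - \frac{7}{142}$ ($Z = \frac{7}{-5 - 137} = \frac{7}{-142} = 7 \left(- \frac{1}{142}\right) = - \frac{7}{142} \approx -0.049296$)
$V{\left(P,d \right)} = 6 + P + 3 d$ ($V{\left(P,d \right)} = \left(P + d\right) + \left(3 + d\right) 2 = \left(P + d\right) + \left(6 + 2 d\right) = 6 + P + 3 d$)
$\left(-47762 - 48000\right) \left(V{\left(Z,m{\left(-5 \right)} \right)} + 24305\right) = \left(-47762 - 48000\right) \left(\left(6 - \frac{7}{142} + 3 \left(-5\right)\right) + 24305\right) = - 95762 \left(\left(6 - \frac{7}{142} - 15\right) + 24305\right) = - 95762 \left(- \frac{1285}{142} + 24305\right) = \left(-95762\right) \frac{3450025}{142} = - \frac{165190647025}{71}$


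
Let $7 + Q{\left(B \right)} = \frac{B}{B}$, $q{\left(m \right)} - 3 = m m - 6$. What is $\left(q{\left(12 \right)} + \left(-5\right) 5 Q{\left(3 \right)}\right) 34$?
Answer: $9894$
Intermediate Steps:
$q{\left(m \right)} = -3 + m^{2}$ ($q{\left(m \right)} = 3 + \left(m m - 6\right) = 3 + \left(m^{2} - 6\right) = 3 + \left(-6 + m^{2}\right) = -3 + m^{2}$)
$Q{\left(B \right)} = -6$ ($Q{\left(B \right)} = -7 + \frac{B}{B} = -7 + 1 = -6$)
$\left(q{\left(12 \right)} + \left(-5\right) 5 Q{\left(3 \right)}\right) 34 = \left(\left(-3 + 12^{2}\right) + \left(-5\right) 5 \left(-6\right)\right) 34 = \left(\left(-3 + 144\right) - -150\right) 34 = \left(141 + 150\right) 34 = 291 \cdot 34 = 9894$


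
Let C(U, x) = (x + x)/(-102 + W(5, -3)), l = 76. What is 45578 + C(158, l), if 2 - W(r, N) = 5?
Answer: 4785538/105 ≈ 45577.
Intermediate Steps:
W(r, N) = -3 (W(r, N) = 2 - 1*5 = 2 - 5 = -3)
C(U, x) = -2*x/105 (C(U, x) = (x + x)/(-102 - 3) = (2*x)/(-105) = (2*x)*(-1/105) = -2*x/105)
45578 + C(158, l) = 45578 - 2/105*76 = 45578 - 152/105 = 4785538/105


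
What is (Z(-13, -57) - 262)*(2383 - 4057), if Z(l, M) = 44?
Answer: 364932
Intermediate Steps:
(Z(-13, -57) - 262)*(2383 - 4057) = (44 - 262)*(2383 - 4057) = -218*(-1674) = 364932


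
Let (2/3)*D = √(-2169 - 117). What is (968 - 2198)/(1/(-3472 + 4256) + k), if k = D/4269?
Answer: -1952679533280/353300833 + 1613739375360*I*√254/353300833 ≈ -5527.0 + 72796.0*I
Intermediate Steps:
D = 9*I*√254/2 (D = 3*√(-2169 - 117)/2 = 3*√(-2286)/2 = 3*(3*I*√254)/2 = 9*I*√254/2 ≈ 71.718*I)
k = 3*I*√254/2846 (k = (9*I*√254/2)/4269 = (9*I*√254/2)*(1/4269) = 3*I*√254/2846 ≈ 0.0168*I)
(968 - 2198)/(1/(-3472 + 4256) + k) = (968 - 2198)/(1/(-3472 + 4256) + 3*I*√254/2846) = -1230/(1/784 + 3*I*√254/2846)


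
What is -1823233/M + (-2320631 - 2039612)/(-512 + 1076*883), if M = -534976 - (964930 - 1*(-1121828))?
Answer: -4850031278747/1244794059732 ≈ -3.8963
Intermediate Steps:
M = -2621734 (M = -534976 - (964930 + 1121828) = -534976 - 1*2086758 = -534976 - 2086758 = -2621734)
-1823233/M + (-2320631 - 2039612)/(-512 + 1076*883) = -1823233/(-2621734) + (-2320631 - 2039612)/(-512 + 1076*883) = -1823233*(-1/2621734) - 4360243/(-512 + 950108) = 1823233/2621734 - 4360243/949596 = -4850031278747/1244794059732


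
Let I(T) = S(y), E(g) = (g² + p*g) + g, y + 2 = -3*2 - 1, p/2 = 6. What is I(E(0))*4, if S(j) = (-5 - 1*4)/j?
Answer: 4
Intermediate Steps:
p = 12 (p = 2*6 = 12)
y = -9 (y = -2 + (-3*2 - 1) = -2 + (-6 - 1) = -2 - 7 = -9)
E(g) = g² + 13*g (E(g) = (g² + 12*g) + g = g² + 13*g)
S(j) = -9/j (S(j) = (-5 - 4)/j = -9/j)
I(T) = 1 (I(T) = -9/(-9) = -9*(-⅑) = 1)
I(E(0))*4 = 1*4 = 4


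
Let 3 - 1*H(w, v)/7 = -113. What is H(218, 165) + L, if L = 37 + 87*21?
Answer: 2676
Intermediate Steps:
L = 1864 (L = 37 + 1827 = 1864)
H(w, v) = 812 (H(w, v) = 21 - 7*(-113) = 21 + 791 = 812)
H(218, 165) + L = 812 + 1864 = 2676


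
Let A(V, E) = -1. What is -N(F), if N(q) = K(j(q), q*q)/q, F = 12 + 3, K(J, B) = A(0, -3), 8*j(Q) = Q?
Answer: 1/15 ≈ 0.066667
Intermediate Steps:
j(Q) = Q/8
K(J, B) = -1
F = 15
N(q) = -1/q
-N(F) = -(-1)/15 = -1*(-1/15) = 1/15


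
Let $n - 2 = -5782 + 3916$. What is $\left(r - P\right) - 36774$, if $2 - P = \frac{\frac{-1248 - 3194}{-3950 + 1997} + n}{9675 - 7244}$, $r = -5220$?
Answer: $- \frac{199389850978}{4747743} \approx -41997.0$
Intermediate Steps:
$n = -1864$ ($n = 2 + \left(-5782 + 3916\right) = 2 - 1866 = -1864$)
$P = \frac{13131436}{4747743}$ ($P = 2 - \frac{\frac{-1248 - 3194}{-3950 + 1997} - 1864}{9675 - 7244} = 2 - \frac{- \frac{4442}{-1953} - 1864}{2431} = 2 - \left(\left(-4442\right) \left(- \frac{1}{1953}\right) - 1864\right) \frac{1}{2431} = 2 - \left(\frac{4442}{1953} - 1864\right) \frac{1}{2431} = 2 - \left(- \frac{3635950}{1953}\right) \frac{1}{2431} = 2 - - \frac{3635950}{4747743} = 2 + \frac{3635950}{4747743} = \frac{13131436}{4747743} \approx 2.7658$)
$\left(r - P\right) - 36774 = \left(-5220 - \frac{13131436}{4747743}\right) - 36774 = - \frac{24796349896}{4747743} - 36774 = - \frac{199389850978}{4747743}$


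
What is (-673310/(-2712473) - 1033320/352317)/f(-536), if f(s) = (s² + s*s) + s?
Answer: -142535224505/30477600960318372 ≈ -4.6767e-6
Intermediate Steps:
f(s) = s + 2*s² (f(s) = (s² + s²) + s = 2*s² + s = s + 2*s²)
(-673310/(-2712473) - 1033320/352317)/f(-536) = (-673310/(-2712473) - 1033320/352317)/((-536*(1 + 2*(-536)))) = (-673310*(-1/2712473) - 1033320*1/352317)/((-536*(1 - 1072))) = (673310/2712473 - 344440/117439)/((-536*(-1071))) = -855211347030/318550116647/574056 = -855211347030/318550116647*1/574056 = -142535224505/30477600960318372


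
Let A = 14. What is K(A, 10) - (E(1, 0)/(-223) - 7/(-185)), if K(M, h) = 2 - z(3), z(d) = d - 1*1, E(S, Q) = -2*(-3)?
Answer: -451/41255 ≈ -0.010932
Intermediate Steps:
E(S, Q) = 6
z(d) = -1 + d (z(d) = d - 1 = -1 + d)
K(M, h) = 0 (K(M, h) = 2 - (-1 + 3) = 2 - 1*2 = 2 - 2 = 0)
K(A, 10) - (E(1, 0)/(-223) - 7/(-185)) = 0 - (6/(-223) - 7/(-185)) = 0 - (6*(-1/223) - 7*(-1/185)) = 0 - (-6/223 + 7/185) = 0 - 1*451/41255 = 0 - 451/41255 = -451/41255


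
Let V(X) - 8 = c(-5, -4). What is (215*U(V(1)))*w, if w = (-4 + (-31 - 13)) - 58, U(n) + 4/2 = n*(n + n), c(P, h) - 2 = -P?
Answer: -10209920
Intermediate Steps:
c(P, h) = 2 - P
V(X) = 15 (V(X) = 8 + (2 - 1*(-5)) = 8 + (2 + 5) = 8 + 7 = 15)
U(n) = -2 + 2*n² (U(n) = -2 + n*(n + n) = -2 + n*(2*n) = -2 + 2*n²)
w = -106 (w = (-4 - 44) - 58 = -48 - 58 = -106)
(215*U(V(1)))*w = (215*(-2 + 2*15²))*(-106) = (215*(-2 + 2*225))*(-106) = (215*(-2 + 450))*(-106) = (215*448)*(-106) = 96320*(-106) = -10209920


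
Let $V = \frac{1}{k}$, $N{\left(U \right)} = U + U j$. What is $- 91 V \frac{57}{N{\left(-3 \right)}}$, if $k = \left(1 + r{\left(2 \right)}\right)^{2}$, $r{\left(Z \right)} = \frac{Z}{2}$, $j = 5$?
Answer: $\frac{1729}{24} \approx 72.042$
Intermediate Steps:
$N{\left(U \right)} = 6 U$ ($N{\left(U \right)} = U + U 5 = U + 5 U = 6 U$)
$r{\left(Z \right)} = \frac{Z}{2}$ ($r{\left(Z \right)} = Z \frac{1}{2} = \frac{Z}{2}$)
$k = 4$ ($k = \left(1 + \frac{1}{2} \cdot 2\right)^{2} = \left(1 + 1\right)^{2} = 2^{2} = 4$)
$V = \frac{1}{4} \approx 0.25$
$- 91 V \frac{57}{N{\left(-3 \right)}} = \left(-91\right) \frac{1}{4} \frac{57}{6 \left(-3\right)} = - \frac{91 \frac{57}{-18}}{4} = - \frac{91 \cdot 57 \left(- \frac{1}{18}\right)}{4} = \left(- \frac{91}{4}\right) \left(- \frac{19}{6}\right) = \frac{1729}{24}$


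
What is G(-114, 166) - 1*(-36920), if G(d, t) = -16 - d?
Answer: 37018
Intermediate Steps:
G(-114, 166) - 1*(-36920) = (-16 - 1*(-114)) - 1*(-36920) = (-16 + 114) + 36920 = 98 + 36920 = 37018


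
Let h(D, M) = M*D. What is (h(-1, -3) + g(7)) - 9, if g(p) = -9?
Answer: -15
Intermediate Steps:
h(D, M) = D*M
(h(-1, -3) + g(7)) - 9 = (-1*(-3) - 9) - 9 = (3 - 9) - 9 = -6 - 9 = -15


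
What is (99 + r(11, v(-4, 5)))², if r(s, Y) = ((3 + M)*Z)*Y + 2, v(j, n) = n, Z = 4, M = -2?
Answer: 14641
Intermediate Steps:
r(s, Y) = 2 + 4*Y (r(s, Y) = ((3 - 2)*4)*Y + 2 = (1*4)*Y + 2 = 4*Y + 2 = 2 + 4*Y)
(99 + r(11, v(-4, 5)))² = (99 + (2 + 4*5))² = (99 + (2 + 20))² = (99 + 22)² = 121² = 14641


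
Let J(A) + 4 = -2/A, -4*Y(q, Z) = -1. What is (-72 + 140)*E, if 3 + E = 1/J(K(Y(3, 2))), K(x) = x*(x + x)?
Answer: -1037/5 ≈ -207.40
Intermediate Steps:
Y(q, Z) = ¼ (Y(q, Z) = -¼*(-1) = ¼)
K(x) = 2*x² (K(x) = x*(2*x) = 2*x²)
J(A) = -4 - 2/A
E = -61/20 (E = -3 + 1/(-4 - 2/(2*(¼)²)) = -3 + 1/(-4 - 2/(2*(1/16))) = -3 + 1/(-4 - 2/⅛) = -3 + 1/(-4 - 2*8) = -3 + 1/(-4 - 16) = -3 + 1/(-20) = -3 - 1/20 = -61/20 ≈ -3.0500)
(-72 + 140)*E = (-72 + 140)*(-61/20) = 68*(-61/20) = -1037/5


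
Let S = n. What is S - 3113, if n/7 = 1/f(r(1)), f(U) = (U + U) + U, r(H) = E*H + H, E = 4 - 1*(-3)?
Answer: -74705/24 ≈ -3112.7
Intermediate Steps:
E = 7 (E = 4 + 3 = 7)
r(H) = 8*H (r(H) = 7*H + H = 8*H)
f(U) = 3*U (f(U) = 2*U + U = 3*U)
n = 7/24 (n = 7/((3*(8*1))) = 7/((3*8)) = 7/24 ≈ 0.29167)
S = 7/24 ≈ 0.29167
S - 3113 = 7/24 - 3113 = -74705/24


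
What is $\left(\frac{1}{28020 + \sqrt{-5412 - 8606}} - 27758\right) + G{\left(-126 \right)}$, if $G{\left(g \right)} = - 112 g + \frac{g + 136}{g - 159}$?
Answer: $\frac{- 777824 \sqrt{14018} + 21794628423 i}{57 \left(\sqrt{14018} - 28020 i\right)} \approx -13646.0 - 1.6391 \cdot 10^{-7} i$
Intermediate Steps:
$G{\left(g \right)} = - 112 g + \frac{136 + g}{-159 + g}$
$\left(\frac{1}{28020 + \sqrt{-5412 - 8606}} - 27758\right) + G{\left(-126 \right)} = \left(\frac{1}{28020 + \sqrt{-5412 - 8606}} - 27758\right) + \frac{136 - 112 \left(-126\right)^{2} + 17809 \left(-126\right)}{-159 - 126} = \left(\frac{1}{28020 + \sqrt{-14018}} - 27758\right) + \frac{136 - 1778112 - 2243934}{-285} = \left(\frac{1}{28020 + i \sqrt{14018}} - 27758\right) - \frac{136 - 1778112 - 2243934}{285} = \left(-27758 + \frac{1}{28020 + i \sqrt{14018}}\right) - - \frac{804382}{57} = \left(-27758 + \frac{1}{28020 + i \sqrt{14018}}\right) + \frac{804382}{57} = - \frac{777824}{57} + \frac{1}{28020 + i \sqrt{14018}}$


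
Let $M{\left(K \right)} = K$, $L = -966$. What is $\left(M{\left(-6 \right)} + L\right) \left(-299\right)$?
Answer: $290628$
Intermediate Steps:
$\left(M{\left(-6 \right)} + L\right) \left(-299\right) = \left(-6 - 966\right) \left(-299\right) = \left(-972\right) \left(-299\right) = 290628$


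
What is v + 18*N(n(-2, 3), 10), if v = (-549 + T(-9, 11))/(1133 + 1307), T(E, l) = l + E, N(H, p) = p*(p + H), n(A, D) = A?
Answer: 3513053/2440 ≈ 1439.8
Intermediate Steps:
N(H, p) = p*(H + p)
T(E, l) = E + l
v = -547/2440 (v = (-549 + (-9 + 11))/(1133 + 1307) = (-549 + 2)/2440 = -547*1/2440 = -547/2440 ≈ -0.22418)
v + 18*N(n(-2, 3), 10) = -547/2440 + 18*(10*(-2 + 10)) = -547/2440 + 18*(10*8) = -547/2440 + 18*80 = -547/2440 + 1440 = 3513053/2440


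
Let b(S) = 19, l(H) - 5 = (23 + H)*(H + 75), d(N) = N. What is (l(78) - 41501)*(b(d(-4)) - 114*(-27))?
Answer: -80655171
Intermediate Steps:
l(H) = 5 + (23 + H)*(75 + H) (l(H) = 5 + (23 + H)*(H + 75) = 5 + (23 + H)*(75 + H))
(l(78) - 41501)*(b(d(-4)) - 114*(-27)) = ((1730 + 78² + 98*78) - 41501)*(19 - 114*(-27)) = ((1730 + 6084 + 7644) - 41501)*(19 + 3078) = (15458 - 41501)*3097 = -26043*3097 = -80655171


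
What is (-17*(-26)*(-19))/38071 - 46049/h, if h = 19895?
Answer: -1920209689/757422545 ≈ -2.5352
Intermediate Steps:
(-17*(-26)*(-19))/38071 - 46049/h = (-17*(-26)*(-19))/38071 - 46049/19895 = (442*(-19))*(1/38071) - 46049*1/19895 = -8398*1/38071 - 46049/19895 = -8398/38071 - 46049/19895 = -1920209689/757422545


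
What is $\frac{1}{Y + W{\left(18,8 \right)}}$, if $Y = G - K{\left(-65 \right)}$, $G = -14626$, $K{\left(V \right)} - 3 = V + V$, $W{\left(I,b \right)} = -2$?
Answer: $- \frac{1}{14501} \approx -6.8961 \cdot 10^{-5}$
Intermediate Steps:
$K{\left(V \right)} = 3 + 2 V$ ($K{\left(V \right)} = 3 + \left(V + V\right) = 3 + 2 V$)
$Y = -14499$ ($Y = -14626 - \left(3 + 2 \left(-65\right)\right) = -14626 - \left(3 - 130\right) = -14626 - -127 = -14626 + 127 = -14499$)
$\frac{1}{Y + W{\left(18,8 \right)}} = \frac{1}{-14499 - 2} = \frac{1}{-14501} = - \frac{1}{14501}$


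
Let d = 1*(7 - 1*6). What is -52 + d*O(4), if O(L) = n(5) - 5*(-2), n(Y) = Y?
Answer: -37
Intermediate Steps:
O(L) = 15 (O(L) = 5 - 5*(-2) = 5 + 10 = 15)
d = 1 (d = 1*(7 - 6) = 1*1 = 1)
-52 + d*O(4) = -52 + 1*15 = -52 + 15 = -37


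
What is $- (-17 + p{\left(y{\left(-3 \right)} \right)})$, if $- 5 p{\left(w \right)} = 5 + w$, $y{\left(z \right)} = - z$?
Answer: $\frac{93}{5} \approx 18.6$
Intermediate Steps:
$p{\left(w \right)} = -1 - \frac{w}{5}$ ($p{\left(w \right)} = - \frac{5 + w}{5} = -1 - \frac{w}{5}$)
$- (-17 + p{\left(y{\left(-3 \right)} \right)}) = - (-17 - \left(1 + \frac{\left(-1\right) \left(-3\right)}{5}\right)) = - (-17 - \frac{8}{5}) = \left(-1\right) \left(- \frac{93}{5}\right) = \frac{93}{5}$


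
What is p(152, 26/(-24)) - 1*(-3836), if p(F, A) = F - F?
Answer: 3836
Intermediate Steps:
p(F, A) = 0
p(152, 26/(-24)) - 1*(-3836) = 0 - 1*(-3836) = 0 + 3836 = 3836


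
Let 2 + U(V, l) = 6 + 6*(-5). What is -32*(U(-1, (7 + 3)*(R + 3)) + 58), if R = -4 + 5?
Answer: -1024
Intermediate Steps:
R = 1
U(V, l) = -26 (U(V, l) = -2 + (6 + 6*(-5)) = -2 + (6 - 30) = -2 - 24 = -26)
-32*(U(-1, (7 + 3)*(R + 3)) + 58) = -32*(-26 + 58) = -32*32 = -1024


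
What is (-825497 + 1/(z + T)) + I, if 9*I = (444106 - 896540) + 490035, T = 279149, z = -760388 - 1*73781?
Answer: -4102636797449/4995180 ≈ -8.2132e+5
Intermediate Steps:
z = -834169 (z = -760388 - 73781 = -834169)
I = 37601/9 (I = ((444106 - 896540) + 490035)/9 = (-452434 + 490035)/9 = (⅑)*37601 = 37601/9 ≈ 4177.9)
(-825497 + 1/(z + T)) + I = (-825497 + 1/(-834169 + 279149)) + 37601/9 = (-825497 + 1/(-555020)) + 37601/9 = (-825497 - 1/555020) + 37601/9 = -458167344941/555020 + 37601/9 = -4102636797449/4995180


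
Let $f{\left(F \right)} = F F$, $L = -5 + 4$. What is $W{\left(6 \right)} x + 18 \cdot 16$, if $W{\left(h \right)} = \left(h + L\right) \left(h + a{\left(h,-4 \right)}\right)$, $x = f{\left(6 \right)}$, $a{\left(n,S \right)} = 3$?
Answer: $1908$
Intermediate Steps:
$L = -1$
$f{\left(F \right)} = F^{2}$
$x = 36$ ($x = 6^{2} = 36$)
$W{\left(h \right)} = \left(-1 + h\right) \left(3 + h\right)$ ($W{\left(h \right)} = \left(h - 1\right) \left(h + 3\right) = \left(-1 + h\right) \left(3 + h\right)$)
$W{\left(6 \right)} x + 18 \cdot 16 = \left(-3 + 6^{2} + 2 \cdot 6\right) 36 + 18 \cdot 16 = \left(-3 + 36 + 12\right) 36 + 288 = 45 \cdot 36 + 288 = 1620 + 288 = 1908$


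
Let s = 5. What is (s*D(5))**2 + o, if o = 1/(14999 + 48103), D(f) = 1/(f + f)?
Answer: 31553/126204 ≈ 0.25002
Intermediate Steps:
D(f) = 1/(2*f)
o = 1/63102 ≈ 1.5847e-5
(s*D(5))**2 + o = (5*((1/2)/5))**2 + 1/63102 = (5*((1/2)*(1/5)))**2 + 1/63102 = (5*(1/10))**2 + 1/63102 = (1/2)**2 + 1/63102 = 1/4 + 1/63102 = 31553/126204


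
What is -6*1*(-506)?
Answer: 3036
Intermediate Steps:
-6*1*(-506) = -6*(-506) = 3036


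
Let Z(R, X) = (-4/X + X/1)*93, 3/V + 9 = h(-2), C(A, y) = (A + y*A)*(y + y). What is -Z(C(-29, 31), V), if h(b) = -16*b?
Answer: 65317/23 ≈ 2839.9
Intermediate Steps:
C(A, y) = 2*y*(A + A*y) (C(A, y) = (A + A*y)*(2*y) = 2*y*(A + A*y))
V = 3/23 (V = 3/(-9 - 16*(-2)) = 3/(-9 + 32) = 3/23 ≈ 0.13043)
Z(R, X) = -372/X + 93*X (Z(R, X) = (-4/X + X*1)*93 = (-4/X + X)*93 = (X - 4/X)*93 = -372/X + 93*X)
-Z(C(-29, 31), V) = -(-372/3/23 + 93*(3/23)) = -(-372*23/3 + 279/23) = -(-2852 + 279/23) = -1*(-65317/23) = 65317/23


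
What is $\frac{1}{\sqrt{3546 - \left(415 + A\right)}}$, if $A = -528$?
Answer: $\frac{\sqrt{3659}}{3659} \approx 0.016532$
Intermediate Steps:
$\frac{1}{\sqrt{3546 - \left(415 + A\right)}} = \frac{1}{\sqrt{3546 - -113}} = \frac{1}{\sqrt{3546 + \left(-415 + 528\right)}} = \frac{1}{\sqrt{3546 + 113}} = \frac{1}{\sqrt{3659}} = \frac{\sqrt{3659}}{3659}$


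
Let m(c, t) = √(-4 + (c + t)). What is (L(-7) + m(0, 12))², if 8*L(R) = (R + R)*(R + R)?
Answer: 2433/4 + 98*√2 ≈ 746.84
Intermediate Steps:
m(c, t) = √(-4 + c + t)
L(R) = R²/2 (L(R) = ((R + R)*(R + R))/8 = ((2*R)*(2*R))/8 = (4*R²)/8 = R²/2)
(L(-7) + m(0, 12))² = ((½)*(-7)² + √(-4 + 0 + 12))² = ((½)*49 + √8)² = (49/2 + 2*√2)²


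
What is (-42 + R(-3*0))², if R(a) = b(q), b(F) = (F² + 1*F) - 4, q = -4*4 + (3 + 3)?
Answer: 1936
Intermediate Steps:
q = -10 (q = -16 + 6 = -10)
b(F) = -4 + F + F² (b(F) = (F² + F) - 4 = (F + F²) - 4 = -4 + F + F²)
R(a) = 86 (R(a) = -4 - 10 + (-10)² = -4 - 10 + 100 = 86)
(-42 + R(-3*0))² = (-42 + 86)² = 44² = 1936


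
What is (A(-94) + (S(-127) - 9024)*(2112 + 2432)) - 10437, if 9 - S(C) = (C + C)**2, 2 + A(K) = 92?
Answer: -334135211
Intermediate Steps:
A(K) = 90 (A(K) = -2 + 92 = 90)
S(C) = 9 - 4*C**2 (S(C) = 9 - (C + C)**2 = 9 - (2*C)**2 = 9 - 4*C**2)
(A(-94) + (S(-127) - 9024)*(2112 + 2432)) - 10437 = (90 + ((9 - 4*(-127)**2) - 9024)*(2112 + 2432)) - 10437 = (90 + ((9 - 4*16129) - 9024)*4544) - 10437 = (90 + ((9 - 64516) - 9024)*4544) - 10437 = (90 + (-64507 - 9024)*4544) - 10437 = (90 - 73531*4544) - 10437 = (90 - 334124864) - 10437 = -334124774 - 10437 = -334135211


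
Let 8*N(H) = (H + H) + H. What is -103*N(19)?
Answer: -5871/8 ≈ -733.88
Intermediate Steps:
N(H) = 3*H/8 (N(H) = ((H + H) + H)/8 = (2*H + H)/8 = (3*H)/8 = 3*H/8)
-103*N(19) = -309*19/8 = -103*57/8 = -5871/8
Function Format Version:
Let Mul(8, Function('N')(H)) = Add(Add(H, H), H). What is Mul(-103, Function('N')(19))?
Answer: Rational(-5871, 8) ≈ -733.88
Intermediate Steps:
Function('N')(H) = Mul(Rational(3, 8), H) (Function('N')(H) = Mul(Rational(1, 8), Add(Add(H, H), H)) = Mul(Rational(1, 8), Add(Mul(2, H), H)) = Mul(Rational(1, 8), Mul(3, H)) = Mul(Rational(3, 8), H))
Mul(-103, Function('N')(19)) = Mul(-103, Mul(Rational(3, 8), 19)) = Mul(-103, Rational(57, 8)) = Rational(-5871, 8)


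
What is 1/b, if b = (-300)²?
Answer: 1/90000 ≈ 1.1111e-5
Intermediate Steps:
b = 90000
1/b = 1/90000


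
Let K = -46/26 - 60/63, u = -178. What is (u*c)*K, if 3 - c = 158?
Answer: -20499370/273 ≈ -75089.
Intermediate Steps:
c = -155 (c = 3 - 1*158 = 3 - 158 = -155)
K = -743/273 (K = -46*1/26 - 60*1/63 = -23/13 - 20/21 = -743/273 ≈ -2.7216)
(u*c)*K = -178*(-155)*(-743/273) = 27590*(-743/273) = -20499370/273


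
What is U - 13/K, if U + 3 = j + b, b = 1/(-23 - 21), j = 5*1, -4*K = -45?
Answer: 1627/1980 ≈ 0.82172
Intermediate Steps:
K = 45/4 (K = -¼*(-45) = 45/4 ≈ 11.250)
j = 5
b = -1/44 (b = 1/(-44) = -1/44 ≈ -0.022727)
U = 87/44 (U = -3 + (5 - 1/44) = -3 + 219/44 = 87/44 ≈ 1.9773)
U - 13/K = 87/44 - 13/45/4 = 87/44 - 13*4/45 = 87/44 - 52/45 = 1627/1980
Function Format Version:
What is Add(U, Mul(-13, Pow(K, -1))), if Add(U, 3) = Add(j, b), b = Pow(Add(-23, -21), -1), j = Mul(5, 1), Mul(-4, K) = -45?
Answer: Rational(1627, 1980) ≈ 0.82172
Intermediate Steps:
K = Rational(45, 4) (K = Mul(Rational(-1, 4), -45) = Rational(45, 4) ≈ 11.250)
j = 5
b = Rational(-1, 44) (b = Pow(-44, -1) = Rational(-1, 44) ≈ -0.022727)
U = Rational(87, 44) (U = Add(-3, Add(5, Rational(-1, 44))) = Add(-3, Rational(219, 44)) = Rational(87, 44) ≈ 1.9773)
Add(U, Mul(-13, Pow(K, -1))) = Add(Rational(87, 44), Mul(-13, Pow(Rational(45, 4), -1))) = Add(Rational(87, 44), Mul(-13, Rational(4, 45))) = Add(Rational(87, 44), Rational(-52, 45)) = Rational(1627, 1980)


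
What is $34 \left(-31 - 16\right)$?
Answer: $-1598$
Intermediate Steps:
$34 \left(-31 - 16\right) = 34 \left(-47\right) = -1598$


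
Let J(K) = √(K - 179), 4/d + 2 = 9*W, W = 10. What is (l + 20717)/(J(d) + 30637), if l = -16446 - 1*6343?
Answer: -5392112/79728845 + 8*I*√86614/79728845 ≈ -0.067631 + 2.953e-5*I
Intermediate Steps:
d = 1/22 (d = 4/(-2 + 9*10) = 4/(-2 + 90) = 4/88 = 4*(1/88) = 1/22 ≈ 0.045455)
J(K) = √(-179 + K)
l = -22789 (l = -16446 - 6343 = -22789)
(l + 20717)/(J(d) + 30637) = (-22789 + 20717)/(√(-179 + 1/22) + 30637) = -2072/(√(-3937/22) + 30637) = -2072/(I*√86614/22 + 30637) = -2072/(30637 + I*√86614/22)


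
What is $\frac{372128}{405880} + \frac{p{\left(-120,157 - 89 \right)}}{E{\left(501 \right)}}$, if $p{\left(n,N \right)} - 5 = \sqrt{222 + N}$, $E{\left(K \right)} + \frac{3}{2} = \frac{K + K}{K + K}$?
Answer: $- \frac{460834}{50735} - 2 \sqrt{290} \approx -43.142$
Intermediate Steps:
$E{\left(K \right)} = - \frac{1}{2}$ ($E{\left(K \right)} = - \frac{3}{2} + \frac{K + K}{K + K} = - \frac{3}{2} + \frac{2 K}{2 K} = - \frac{3}{2} + 2 K \frac{1}{2 K} = - \frac{3}{2} + 1 = - \frac{1}{2}$)
$p{\left(n,N \right)} = 5 + \sqrt{222 + N}$
$\frac{372128}{405880} + \frac{p{\left(-120,157 - 89 \right)}}{E{\left(501 \right)}} = \frac{372128}{405880} + \frac{5 + \sqrt{222 + \left(157 - 89\right)}}{- \frac{1}{2}} = 372128 \cdot \frac{1}{405880} + \left(5 + \sqrt{222 + 68}\right) \left(-2\right) = \frac{46516}{50735} + \left(5 + \sqrt{290}\right) \left(-2\right) = \frac{46516}{50735} - \left(10 + 2 \sqrt{290}\right) = - \frac{460834}{50735} - 2 \sqrt{290}$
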